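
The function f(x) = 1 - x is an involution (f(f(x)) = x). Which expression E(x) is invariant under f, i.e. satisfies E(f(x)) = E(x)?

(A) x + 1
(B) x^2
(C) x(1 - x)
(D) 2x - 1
C

Replace x by f(x) = 1 - x in each option and simplify. As a quick numerical cross-check, also compare E(4) with E(f(4)) = E(-3).

(A) x + 1  ->  (1 - x) + 1 = 2 - x; check: E(4) = 5 but E(-3) = -2.   [not invariant]
(B) x^2  ->  (1 - x)^2 = (x - 1)^2; check: E(4) = 16 but E(-3) = 9.   [not invariant]
(C) x(1 - x)  ->  (1 - x)(1 - (1 - x)), which simplifies back to x(1 - x); check: E(4) = -12, E(-3) = -12.   [invariant]
(D) 2x - 1  ->  2(1 - x) - 1 = 1 - 2x; check: E(4) = 7 but E(-3) = -7.   [not invariant]

Only (C) is unchanged. E is symmetric under swapping x with f(x) = 1 - x, which is exactly what an involution does.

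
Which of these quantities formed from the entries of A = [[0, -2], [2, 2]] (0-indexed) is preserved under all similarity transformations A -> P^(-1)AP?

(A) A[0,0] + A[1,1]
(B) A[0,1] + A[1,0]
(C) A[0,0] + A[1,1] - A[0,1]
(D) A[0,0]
A

A[0,0] + A[1,1] is the trace of A. By the cyclic property of the trace, tr(P^(-1)AP) = tr(APP^(-1)) = tr(A), so it is the same for every matrix similar to A.

The other combinations are not similarity invariants. For example, take P = [[1, 1], [0, 1]] (det P = 1), so P^(-1) = [[1, -1], [0, 1]] and
B = P^(-1)AP = [[-2, -6], [2, 4]].
Evaluating each option on A and on B:
(A) A[0,0] + A[1,1]: 2 for A, 2 for B -> unchanged
(B) A[0,1] + A[1,0]: 0 for A, -4 for B -> changes
(C) A[0,0] + A[1,1] - A[0,1]: 4 for A, 8 for B -> changes
(D) A[0,0]: 0 for A, -2 for B -> changes

Only (A) A[0,0] + A[1,1] = 2 survives (and it does so for every P, not just this one), so it is the invariant.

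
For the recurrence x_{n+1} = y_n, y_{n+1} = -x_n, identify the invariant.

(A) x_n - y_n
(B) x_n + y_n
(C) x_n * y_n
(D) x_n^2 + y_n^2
D

For the recurrence x_{n+1} = y_n, y_{n+1} = -x_n:

x_{n+1}^2 + y_{n+1}^2 = y_n^2 + (-x_n)^2 = x_n^2 + y_n^2
The sum of squares is conserved (like energy in a harmonic oscillator).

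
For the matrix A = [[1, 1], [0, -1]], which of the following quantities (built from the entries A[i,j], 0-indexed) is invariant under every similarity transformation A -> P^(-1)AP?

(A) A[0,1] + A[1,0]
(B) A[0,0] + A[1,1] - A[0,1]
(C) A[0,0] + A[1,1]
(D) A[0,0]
C

A[0,0] + A[1,1] is the trace of A. By the cyclic property of the trace, tr(P^(-1)AP) = tr(APP^(-1)) = tr(A), so it is the same for every matrix similar to A.

The other combinations are not similarity invariants. For example, take P = [[2, 1], [1, 1]] (det P = 1), so P^(-1) = [[1, -1], [-1, 2]] and
B = P^(-1)AP = [[4, 3], [-5, -4]].
Evaluating each option on A and on B:
(A) A[0,1] + A[1,0]: 1 for A, -2 for B -> changes
(B) A[0,0] + A[1,1] - A[0,1]: -1 for A, -3 for B -> changes
(C) A[0,0] + A[1,1]: 0 for A, 0 for B -> unchanged
(D) A[0,0]: 1 for A, 4 for B -> changes

Only (C) A[0,0] + A[1,1] = 0 survives (and it does so for every P, not just this one), so it is the invariant.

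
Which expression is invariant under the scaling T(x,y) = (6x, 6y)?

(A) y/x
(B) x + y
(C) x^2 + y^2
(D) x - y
A

Under the uniform scaling T(x,y) = (6x, 6y):
Substitute the transformed coordinates into each option and compare with the original:
(A) y/x  ->  (6y)/(6x) = y/x   [equals y/x: invariant]
(B) x + y  ->  (6x) + (6y) = 6x + 6y   [differs from x + y: not invariant]
(C) x^2 + y^2  ->  (6x)^2 + (6y)^2 = 36x^2 + 36y^2   [differs from x^2 + y^2: not invariant]
(D) x - y  ->  (6x) - (6y) = 6x - 6y   [differs from x - y: not invariant]

Only option (A), y/x, is unchanged by the transformation.
The common factor 6 cancels in a ratio of coordinates, while sums, products and sums of squares pick up factors of 6 or 36.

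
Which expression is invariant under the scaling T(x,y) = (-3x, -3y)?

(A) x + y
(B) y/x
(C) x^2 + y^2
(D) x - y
B

Under the uniform scaling T(x,y) = (-3x, -3y):
Substitute the transformed coordinates into each option and compare with the original:
(A) x + y  ->  (-3x) + (-3y) = -3x - 3y   [differs from x + y: not invariant]
(B) y/x  ->  (-3y)/(-3x) = y/x   [equals y/x: invariant]
(C) x^2 + y^2  ->  (-3x)^2 + (-3y)^2 = 9x^2 + 9y^2   [differs from x^2 + y^2: not invariant]
(D) x - y  ->  (-3x) - (-3y) = -3x + 3y   [differs from x - y: not invariant]

Only option (B), y/x, is unchanged by the transformation.
The common factor -3 cancels in a ratio of coordinates, while sums, products and sums of squares pick up factors of -3 or 9.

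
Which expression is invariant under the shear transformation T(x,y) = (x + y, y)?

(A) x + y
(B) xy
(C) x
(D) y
D

Under the shear T(x,y) = (x + y, y):
Substitute the transformed coordinates into each option and compare with the original:
(A) x + y  ->  (x + y) + (y) = x + 2y   [differs from x + y: not invariant]
(B) xy  ->  (x + y)(y) = xy + y^2   [differs from xy: not invariant]
(C) x  ->  (x + y) = x + y   [differs from x: not invariant]
(D) y  ->  (y) = y   [equals y: invariant]

Only option (D), y, is unchanged by the transformation.
A horizontal shear moves points parallel to the x-axis, so the y-coordinate (and any function of y alone) is unchanged.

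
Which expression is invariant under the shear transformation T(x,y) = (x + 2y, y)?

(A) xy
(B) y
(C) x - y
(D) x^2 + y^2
B

Under the shear T(x,y) = (x + 2y, y):
Substitute the transformed coordinates into each option and compare with the original:
(A) xy  ->  (x + 2y)(y) = xy + 2y^2   [differs from xy: not invariant]
(B) y  ->  (y) = y   [equals y: invariant]
(C) x - y  ->  (x + 2y) - (y) = x + y   [differs from x - y: not invariant]
(D) x^2 + y^2  ->  (x + 2y)^2 + (y)^2 = x^2 + 4xy + 5y^2   [differs from x^2 + y^2: not invariant]

Only option (B), y, is unchanged by the transformation.
A horizontal shear moves points parallel to the x-axis, so the y-coordinate (and any function of y alone) is unchanged.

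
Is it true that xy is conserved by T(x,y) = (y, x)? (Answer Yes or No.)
Yes

Substitute T(x,y) = (y, x) into the expression and compare with the original.

Original: xy
After applying T: (y)(x) = xy

This is identical to the original xy, so the expression is invariant.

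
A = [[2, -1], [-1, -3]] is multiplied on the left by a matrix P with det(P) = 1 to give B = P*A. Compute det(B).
-7

By the multiplicative property of determinants, det(B) = det(P*A) = det(P) * det(A) = det(A),
so the determinant is invariant under multiplication by any determinant-1 matrix; we just need det(A).

det(A) = (2)(-3) - (-1)(-1) = -6 - 1 = -7

Therefore det(B) = 1 * (-7) = -7.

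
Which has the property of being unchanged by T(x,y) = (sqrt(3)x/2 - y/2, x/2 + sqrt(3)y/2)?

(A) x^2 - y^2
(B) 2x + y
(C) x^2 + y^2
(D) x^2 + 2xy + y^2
C

An expression E(x,y) is invariant under T if E(T(x,y)) = E(x,y). Here T(x,y) = (sqrt(3)x/2 - y/2, x/2 + sqrt(3)y/2).
Substitute the transformed coordinates into each option and compare with the original:
(A) x^2 - y^2  ->  (sqrt(3)x/2 - y/2)^2 - (x/2 + sqrt(3)y/2)^2 = x^2/2 - sqrt(3)xy - y^2/2   [differs from x^2 - y^2: not invariant]
(B) 2x + y  ->  2(sqrt(3)x/2 - y/2) + (x/2 + sqrt(3)y/2) = x/2 + sqrt(3)x - y + sqrt(3)y/2   [differs from 2x + y: not invariant]
(C) x^2 + y^2  ->  (sqrt(3)x/2 - y/2)^2 + (x/2 + sqrt(3)y/2)^2 = x^2 + y^2   [equals x^2 + y^2: invariant]
(D) x^2 + 2xy + y^2  ->  (sqrt(3)x/2 - y/2)^2 + 2(sqrt(3)x/2 - y/2)(x/2 + sqrt(3)y/2) + (x/2 + sqrt(3)y/2)^2 = sqrt(3)x^2/2 + x^2 + xy - sqrt(3)y^2/2 + y^2   [differs from x^2 + 2xy + y^2: not invariant]

Only option (C), x^2 + y^2, is unchanged by the transformation.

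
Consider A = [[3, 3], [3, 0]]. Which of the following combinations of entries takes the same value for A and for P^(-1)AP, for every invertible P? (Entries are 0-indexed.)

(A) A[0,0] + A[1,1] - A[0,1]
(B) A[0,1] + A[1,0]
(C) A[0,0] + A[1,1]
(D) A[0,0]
C

A[0,0] + A[1,1] is the trace of A. By the cyclic property of the trace, tr(P^(-1)AP) = tr(APP^(-1)) = tr(A), so it is the same for every matrix similar to A.

The other combinations are not similarity invariants. For example, take P = [[1, -1], [0, 1]] (det P = 1), so P^(-1) = [[1, 1], [0, 1]] and
B = P^(-1)AP = [[6, -3], [3, -3]].
Evaluating each option on A and on B:
(A) A[0,0] + A[1,1] - A[0,1]: 0 for A, 6 for B -> changes
(B) A[0,1] + A[1,0]: 6 for A, 0 for B -> changes
(C) A[0,0] + A[1,1]: 3 for A, 3 for B -> unchanged
(D) A[0,0]: 3 for A, 6 for B -> changes

Only (C) A[0,0] + A[1,1] = 3 survives (and it does so for every P, not just this one), so it is the invariant.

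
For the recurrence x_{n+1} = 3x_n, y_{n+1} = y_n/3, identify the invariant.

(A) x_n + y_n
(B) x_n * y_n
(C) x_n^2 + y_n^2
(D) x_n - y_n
B

For the recurrence x_{n+1} = 3x_n, y_{n+1} = y_n/3:

x_{n+1} * y_{n+1} = (3x_n) * (y_n/3) = x_n * y_n
The product is conserved.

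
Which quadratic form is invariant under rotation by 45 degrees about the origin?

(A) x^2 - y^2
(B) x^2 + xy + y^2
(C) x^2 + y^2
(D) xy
C

Rotation by 45 degrees sends (x, y) to (sqrt(2)x/2 - sqrt(2)y/2, sqrt(2)x/2 + sqrt(2)y/2).
Substitute the transformed coordinates into each option and compare with the original:
(A) x^2 - y^2  ->  (sqrt(2)x/2 - sqrt(2)y/2)^2 - (sqrt(2)x/2 + sqrt(2)y/2)^2 = -2xy   [differs from x^2 - y^2: not invariant]
(B) x^2 + xy + y^2  ->  (sqrt(2)x/2 - sqrt(2)y/2)^2 + (sqrt(2)x/2 - sqrt(2)y/2)(sqrt(2)x/2 + sqrt(2)y/2) + (sqrt(2)x/2 + sqrt(2)y/2)^2 = 3x^2/2 + y^2/2   [differs from x^2 + xy + y^2: not invariant]
(C) x^2 + y^2  ->  (sqrt(2)x/2 - sqrt(2)y/2)^2 + (sqrt(2)x/2 + sqrt(2)y/2)^2 = x^2 + y^2   [equals x^2 + y^2: invariant]
(D) xy  ->  (sqrt(2)x/2 - sqrt(2)y/2)(sqrt(2)x/2 + sqrt(2)y/2) = x^2/2 - y^2/2   [differs from xy: not invariant]

Only option (C), x^2 + y^2, is unchanged by the transformation.
x^2 + y^2 is the squared distance from the origin, which rotations preserve.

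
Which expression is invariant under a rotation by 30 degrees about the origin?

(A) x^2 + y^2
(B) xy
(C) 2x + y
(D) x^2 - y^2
A

A rotation by 30 degrees sends (x, y) to (sqrt(3)x/2 - y/2, x/2 + sqrt(3)y/2).
Substitute the transformed coordinates into each option and compare with the original:
(A) x^2 + y^2  ->  (sqrt(3)x/2 - y/2)^2 + (x/2 + sqrt(3)y/2)^2 = x^2 + y^2   [equals x^2 + y^2: invariant]
(B) xy  ->  (sqrt(3)x/2 - y/2)(x/2 + sqrt(3)y/2) = sqrt(3)x^2/4 + xy/2 - sqrt(3)y^2/4   [differs from xy: not invariant]
(C) 2x + y  ->  2(sqrt(3)x/2 - y/2) + (x/2 + sqrt(3)y/2) = x/2 + sqrt(3)x - y + sqrt(3)y/2   [differs from 2x + y: not invariant]
(D) x^2 - y^2  ->  (sqrt(3)x/2 - y/2)^2 - (x/2 + sqrt(3)y/2)^2 = x^2/2 - sqrt(3)xy - y^2/2   [differs from x^2 - y^2: not invariant]

Only option (A), x^2 + y^2, is unchanged by the transformation.
Geometrically, x^2 + y^2 is the squared distance from the origin, which every rotation about the origin preserves.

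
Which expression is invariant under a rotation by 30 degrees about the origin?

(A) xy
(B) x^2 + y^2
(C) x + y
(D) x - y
B

A rotation by 30 degrees sends (x, y) to (sqrt(3)x/2 - y/2, x/2 + sqrt(3)y/2).
Substitute the transformed coordinates into each option and compare with the original:
(A) xy  ->  (sqrt(3)x/2 - y/2)(x/2 + sqrt(3)y/2) = sqrt(3)x^2/4 + xy/2 - sqrt(3)y^2/4   [differs from xy: not invariant]
(B) x^2 + y^2  ->  (sqrt(3)x/2 - y/2)^2 + (x/2 + sqrt(3)y/2)^2 = x^2 + y^2   [equals x^2 + y^2: invariant]
(C) x + y  ->  (sqrt(3)x/2 - y/2) + (x/2 + sqrt(3)y/2) = x/2 + sqrt(3)x/2 - y/2 + sqrt(3)y/2   [differs from x + y: not invariant]
(D) x - y  ->  (sqrt(3)x/2 - y/2) - (x/2 + sqrt(3)y/2) = -x/2 + sqrt(3)x/2 - sqrt(3)y/2 - y/2   [differs from x - y: not invariant]

Only option (B), x^2 + y^2, is unchanged by the transformation.
Geometrically, x^2 + y^2 is the squared distance from the origin, which every rotation about the origin preserves.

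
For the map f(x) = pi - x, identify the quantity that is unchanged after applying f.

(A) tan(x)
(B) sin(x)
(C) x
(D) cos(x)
B

For f(x) = pi - x:
sin(pi - x) = sin(x), so sine is invariant under this transformation.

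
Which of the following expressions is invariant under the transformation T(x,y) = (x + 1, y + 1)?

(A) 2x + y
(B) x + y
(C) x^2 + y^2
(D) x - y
D

An expression E(x,y) is invariant under T if E(T(x,y)) = E(x,y). Here T(x,y) = (x + 1, y + 1).
Substitute the transformed coordinates into each option and compare with the original:
(A) 2x + y  ->  2(x + 1) + (y + 1) = 2x + y + 3   [differs from 2x + y: not invariant]
(B) x + y  ->  (x + 1) + (y + 1) = x + y + 2   [differs from x + y: not invariant]
(C) x^2 + y^2  ->  (x + 1)^2 + (y + 1)^2 = x^2 + 2x + y^2 + 2y + 2   [differs from x^2 + y^2: not invariant]
(D) x - y  ->  (x + 1) - (y + 1) = x - y   [equals x - y: invariant]

Only option (D), x - y, is unchanged by the transformation.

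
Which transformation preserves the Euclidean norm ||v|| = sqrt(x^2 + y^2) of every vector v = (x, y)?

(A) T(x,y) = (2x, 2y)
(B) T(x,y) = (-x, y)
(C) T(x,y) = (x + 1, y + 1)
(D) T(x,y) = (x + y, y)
B

A transformation preserves a norm if ||T(v)|| = ||v|| for every v; a single vector where the norm changes rules an option out.

(A) T(x,y) = (2x, 2y): v = (1, 0) has norm sqrt((1)^2 + (0)^2) = 1, but T(v) = (2, 0) has norm 2 -- not preserved.
(B) T(x,y) = (-x, y): preserves the norm -- it is an orthogonal map (a rotation/reflection), and (-x)^2 + (y)^2 simplifies to x^2 + y^2.
(C) T(x,y) = (x + 1, y + 1): v = (1, 0) has norm sqrt((1)^2 + (0)^2) = 1, but T(v) = (2, 1) has norm sqrt(5) -- not preserved.
(D) T(x,y) = (x + y, y): v = (0, 1) has norm sqrt((0)^2 + (1)^2) = 1, but T(v) = (1, 1) has norm sqrt(2) -- not preserved.

Therefore the answer is (B).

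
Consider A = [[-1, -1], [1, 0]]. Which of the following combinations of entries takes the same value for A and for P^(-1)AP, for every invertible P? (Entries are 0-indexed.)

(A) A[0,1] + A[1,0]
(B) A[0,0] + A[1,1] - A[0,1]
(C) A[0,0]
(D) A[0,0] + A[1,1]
D

A[0,0] + A[1,1] is the trace of A. By the cyclic property of the trace, tr(P^(-1)AP) = tr(APP^(-1)) = tr(A), so it is the same for every matrix similar to A.

The other combinations are not similarity invariants. For example, take P = [[1, 1], [0, 1]] (det P = 1), so P^(-1) = [[1, -1], [0, 1]] and
B = P^(-1)AP = [[-2, -3], [1, 1]].
Evaluating each option on A and on B:
(A) A[0,1] + A[1,0]: 0 for A, -2 for B -> changes
(B) A[0,0] + A[1,1] - A[0,1]: 0 for A, 2 for B -> changes
(C) A[0,0]: -1 for A, -2 for B -> changes
(D) A[0,0] + A[1,1]: -1 for A, -1 for B -> unchanged

Only (D) A[0,0] + A[1,1] = -1 survives (and it does so for every P, not just this one), so it is the invariant.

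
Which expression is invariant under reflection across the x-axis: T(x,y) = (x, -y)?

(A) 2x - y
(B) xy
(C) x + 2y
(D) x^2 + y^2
D

The map is reflection across the x-axis: T(x,y) = (x, -y).
Substitute the transformed coordinates into each option and compare with the original:
(A) 2x - y  ->  2(x) - (-y) = 2x + y   [differs from 2x - y: not invariant]
(B) xy  ->  (x)(-y) = -xy   [differs from xy: not invariant]
(C) x + 2y  ->  (x) + 2(-y) = x - 2y   [differs from x + 2y: not invariant]
(D) x^2 + y^2  ->  (x)^2 + (-y)^2 = x^2 + y^2   [equals x^2 + y^2: invariant]

Only option (D), x^2 + y^2, is unchanged by the transformation.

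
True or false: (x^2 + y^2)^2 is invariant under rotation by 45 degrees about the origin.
True

Applying rotation by 45 degrees: x' = x*cos(45 degrees) - y*sin(45 degrees) = sqrt(2)x/2 - sqrt(2)y/2, y' = x*sin(45 degrees) + y*cos(45 degrees) = sqrt(2)x/2 + sqrt(2)y/2

Substituting into (x^2 + y^2)^2:
((sqrt(2)x/2 - sqrt(2)y/2)^2 + (sqrt(2)x/2 + sqrt(2)y/2)^2)^2
= x^4 + 2x^2y^2 + y^4 = (x^2 + y^2)^2

This equals the original expression (x^2 + y^2)^2, so it IS invariant.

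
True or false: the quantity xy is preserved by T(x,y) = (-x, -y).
True

Substitute T(x,y) = (-x, -y) into the expression and compare with the original.

Original: xy
After applying T: (-x)(-y) = xy

This is identical to the original xy, so the expression is invariant.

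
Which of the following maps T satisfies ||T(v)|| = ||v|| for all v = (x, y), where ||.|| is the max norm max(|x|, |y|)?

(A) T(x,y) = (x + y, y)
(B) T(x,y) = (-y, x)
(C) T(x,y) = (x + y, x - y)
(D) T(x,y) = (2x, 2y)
B

A transformation preserves a norm if ||T(v)|| = ||v|| for every v; a single vector where the norm changes rules an option out.

(A) T(x,y) = (x + y, y): v = (1, 1) has norm max(|1|, |1|) = 1, but T(v) = (2, 1) has norm 2 -- not preserved.
(B) T(x,y) = (-y, x): preserves the norm -- it only permutes the coordinates and/or flips signs, which leaves max(|x|, |y|) unchanged.
(C) T(x,y) = (x + y, x - y): v = (1, 1) has norm max(|1|, |1|) = 1, but T(v) = (2, 0) has norm 2 -- not preserved.
(D) T(x,y) = (2x, 2y): v = (1, 0) has norm max(|1|, |0|) = 1, but T(v) = (2, 0) has norm 2 -- not preserved.

Therefore the answer is (B).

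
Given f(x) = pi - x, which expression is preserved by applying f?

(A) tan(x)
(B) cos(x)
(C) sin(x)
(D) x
C

For f(x) = pi - x:
sin(pi - x) = sin(x), so sine is invariant under this transformation.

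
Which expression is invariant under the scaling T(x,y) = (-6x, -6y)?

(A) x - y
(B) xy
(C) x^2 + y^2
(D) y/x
D

Under the uniform scaling T(x,y) = (-6x, -6y):
Substitute the transformed coordinates into each option and compare with the original:
(A) x - y  ->  (-6x) - (-6y) = -6x + 6y   [differs from x - y: not invariant]
(B) xy  ->  (-6x)(-6y) = 36xy   [differs from xy: not invariant]
(C) x^2 + y^2  ->  (-6x)^2 + (-6y)^2 = 36x^2 + 36y^2   [differs from x^2 + y^2: not invariant]
(D) y/x  ->  (-6y)/(-6x) = y/x   [equals y/x: invariant]

Only option (D), y/x, is unchanged by the transformation.
The common factor -6 cancels in a ratio of coordinates, while sums, products and sums of squares pick up factors of -6 or 36.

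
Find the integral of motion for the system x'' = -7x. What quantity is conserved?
E = (x')^2 + 7x^2

Multiply the equation by x':
x' * x'' = -7x * x'
The left side is d/dt[(x')^2/2] and the right side is d/dt[-7x^2/2], so
d/dt[(x')^2/2 + 7x^2/2] = 0, i.e. (x')^2/2 + 7x^2/2 = constant.
Multiplying by 2, the integral of motion is E = (x')^2 + 7x^2.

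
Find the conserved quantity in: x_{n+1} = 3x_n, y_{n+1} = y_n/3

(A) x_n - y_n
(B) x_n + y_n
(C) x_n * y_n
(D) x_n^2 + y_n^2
C

For the recurrence x_{n+1} = 3x_n, y_{n+1} = y_n/3:

x_{n+1} * y_{n+1} = (3x_n) * (y_n/3) = x_n * y_n
The product is conserved.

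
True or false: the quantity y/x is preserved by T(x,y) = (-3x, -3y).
True

Substitute T(x,y) = (-3x, -3y) into the expression and compare with the original.

Original: y/x
After applying T: (-3y)/(-3x) = y/x

This is identical to the original y/x, so the expression is invariant.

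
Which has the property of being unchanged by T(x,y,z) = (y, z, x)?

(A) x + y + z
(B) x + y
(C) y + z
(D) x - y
A

Apply T(x,y,z) = (y, z, x) to each option, i.e. replace (x, y, z) by the transformed coordinates.
Substitute the transformed coordinates into each option and compare with the original:
(A) x + y + z  ->  (y) + (z) + (x) = x + y + z   [equals x + y + z: invariant]
(B) x + y  ->  (y) + (z) = y + z   [differs from x + y: not invariant]
(C) y + z  ->  (z) + (x) = x + z   [differs from y + z: not invariant]
(D) x - y  ->  (y) - (z) = y - z   [differs from x - y: not invariant]

Only option (A), x + y + z, is unchanged by the transformation.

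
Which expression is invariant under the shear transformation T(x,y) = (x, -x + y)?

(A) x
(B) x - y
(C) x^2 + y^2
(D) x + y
A

Under the shear T(x,y) = (x, -x + y):
Substitute the transformed coordinates into each option and compare with the original:
(A) x  ->  (x) = x   [equals x: invariant]
(B) x - y  ->  (x) - (-x + y) = 2x - y   [differs from x - y: not invariant]
(C) x^2 + y^2  ->  (x)^2 + (-x + y)^2 = 2x^2 - 2xy + y^2   [differs from x^2 + y^2: not invariant]
(D) x + y  ->  (x) + (-x + y) = y   [differs from x + y: not invariant]

Only option (A), x, is unchanged by the transformation.
A vertical shear moves points parallel to the y-axis, so the x-coordinate (and any function of x alone) is unchanged.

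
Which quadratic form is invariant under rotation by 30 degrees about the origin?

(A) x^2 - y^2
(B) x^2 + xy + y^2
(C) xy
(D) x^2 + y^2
D

Rotation by 30 degrees sends (x, y) to (sqrt(3)x/2 - y/2, x/2 + sqrt(3)y/2).
Substitute the transformed coordinates into each option and compare with the original:
(A) x^2 - y^2  ->  (sqrt(3)x/2 - y/2)^2 - (x/2 + sqrt(3)y/2)^2 = x^2/2 - sqrt(3)xy - y^2/2   [differs from x^2 - y^2: not invariant]
(B) x^2 + xy + y^2  ->  (sqrt(3)x/2 - y/2)^2 + (sqrt(3)x/2 - y/2)(x/2 + sqrt(3)y/2) + (x/2 + sqrt(3)y/2)^2 = sqrt(3)x^2/4 + x^2 + xy/2 - sqrt(3)y^2/4 + y^2   [differs from x^2 + xy + y^2: not invariant]
(C) xy  ->  (sqrt(3)x/2 - y/2)(x/2 + sqrt(3)y/2) = sqrt(3)x^2/4 + xy/2 - sqrt(3)y^2/4   [differs from xy: not invariant]
(D) x^2 + y^2  ->  (sqrt(3)x/2 - y/2)^2 + (x/2 + sqrt(3)y/2)^2 = x^2 + y^2   [equals x^2 + y^2: invariant]

Only option (D), x^2 + y^2, is unchanged by the transformation.
x^2 + y^2 is the squared distance from the origin, which rotations preserve.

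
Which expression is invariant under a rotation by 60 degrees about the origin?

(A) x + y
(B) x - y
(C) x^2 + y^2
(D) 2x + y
C

A rotation by 60 degrees sends (x, y) to (x/2 - sqrt(3)y/2, sqrt(3)x/2 + y/2).
Substitute the transformed coordinates into each option and compare with the original:
(A) x + y  ->  (x/2 - sqrt(3)y/2) + (sqrt(3)x/2 + y/2) = x/2 + sqrt(3)x/2 - sqrt(3)y/2 + y/2   [differs from x + y: not invariant]
(B) x - y  ->  (x/2 - sqrt(3)y/2) - (sqrt(3)x/2 + y/2) = -sqrt(3)x/2 + x/2 - sqrt(3)y/2 - y/2   [differs from x - y: not invariant]
(C) x^2 + y^2  ->  (x/2 - sqrt(3)y/2)^2 + (sqrt(3)x/2 + y/2)^2 = x^2 + y^2   [equals x^2 + y^2: invariant]
(D) 2x + y  ->  2(x/2 - sqrt(3)y/2) + (sqrt(3)x/2 + y/2) = sqrt(3)x/2 + x - sqrt(3)y + y/2   [differs from 2x + y: not invariant]

Only option (C), x^2 + y^2, is unchanged by the transformation.
Geometrically, x^2 + y^2 is the squared distance from the origin, which every rotation about the origin preserves.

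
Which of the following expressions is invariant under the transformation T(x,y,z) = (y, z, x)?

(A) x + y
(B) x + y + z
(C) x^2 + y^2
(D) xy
B

Apply T(x,y,z) = (y, z, x) to each option, i.e. replace (x, y, z) by the transformed coordinates.
Substitute the transformed coordinates into each option and compare with the original:
(A) x + y  ->  (y) + (z) = y + z   [differs from x + y: not invariant]
(B) x + y + z  ->  (y) + (z) + (x) = x + y + z   [equals x + y + z: invariant]
(C) x^2 + y^2  ->  (y)^2 + (z)^2 = y^2 + z^2   [differs from x^2 + y^2: not invariant]
(D) xy  ->  (y)(z) = yz   [differs from xy: not invariant]

Only option (B), x + y + z, is unchanged by the transformation.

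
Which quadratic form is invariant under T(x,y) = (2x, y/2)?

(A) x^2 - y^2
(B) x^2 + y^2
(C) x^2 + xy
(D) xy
D

T multiplies x by 2 and divides y by 2.
Substitute the transformed coordinates into each option and compare with the original:
(A) x^2 - y^2  ->  (2x)^2 - (y/2)^2 = 4x^2 - y^2/4   [differs from x^2 - y^2: not invariant]
(B) x^2 + y^2  ->  (2x)^2 + (y/2)^2 = 4x^2 + y^2/4   [differs from x^2 + y^2: not invariant]
(C) x^2 + xy  ->  (2x)^2 + (2x)(y/2) = 4x^2 + xy   [differs from x^2 + xy: not invariant]
(D) xy  ->  (2x)(y/2) = xy   [equals xy: invariant]

Only option (D), xy, is unchanged by the transformation.
The factors 2 and 1/2 cancel only in the pure product xy.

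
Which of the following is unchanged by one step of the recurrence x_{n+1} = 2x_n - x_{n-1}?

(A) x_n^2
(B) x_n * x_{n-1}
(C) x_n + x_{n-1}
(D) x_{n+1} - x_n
D

For the recurrence x_{n+1} = 2x_n - x_{n-1}:

If x_{n+1} = 2x_n - x_{n-1}, then:
x_{n+1} - x_n = x_n - x_{n-1}
The first difference is constant throughout the sequence.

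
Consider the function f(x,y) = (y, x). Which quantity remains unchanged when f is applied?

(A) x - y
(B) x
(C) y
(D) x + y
D

For f(x,y) = (y, x):
After applying f: x' = y, y' = x. So x' + y' = y + x = x + y.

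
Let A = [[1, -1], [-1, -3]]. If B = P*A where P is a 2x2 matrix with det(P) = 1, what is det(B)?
-4

By the multiplicative property of determinants, det(B) = det(P*A) = det(P) * det(A) = det(A),
so the determinant is invariant under multiplication by any determinant-1 matrix; we just need det(A).

det(A) = (1)(-3) - (-1)(-1) = -3 - 1 = -4

Therefore det(B) = 1 * (-4) = -4.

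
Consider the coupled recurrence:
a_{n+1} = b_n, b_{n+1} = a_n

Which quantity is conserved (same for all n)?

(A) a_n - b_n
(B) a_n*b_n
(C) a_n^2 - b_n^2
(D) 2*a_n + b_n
B

Replace a_n by a_{n+1} = b_n and b_n by b_{n+1} = a_n in each option and simplify:
(A) a_n - b_n  ->  (b_n) - (a_n) = -a_n + b_n   [not conserved]
(B) a_n*b_n  ->  (b_n)*(a_n) = a_n*b_n   [conserved]
(C) a_n^2 - b_n^2  ->  (b_n)^2 - (a_n)^2 = -a_n^2 + b_n^2   [not conserved]
(D) 2*a_n + b_n  ->  2*(b_n) + (a_n) = a_n + 2*b_n   [not conserved]

Only (B) a_n*b_n returns to itself after one step, so it is the conserved quantity.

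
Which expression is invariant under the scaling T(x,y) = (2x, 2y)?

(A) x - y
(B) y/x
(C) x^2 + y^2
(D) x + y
B

Under the uniform scaling T(x,y) = (2x, 2y):
Substitute the transformed coordinates into each option and compare with the original:
(A) x - y  ->  (2x) - (2y) = 2x - 2y   [differs from x - y: not invariant]
(B) y/x  ->  (2y)/(2x) = y/x   [equals y/x: invariant]
(C) x^2 + y^2  ->  (2x)^2 + (2y)^2 = 4x^2 + 4y^2   [differs from x^2 + y^2: not invariant]
(D) x + y  ->  (2x) + (2y) = 2x + 2y   [differs from x + y: not invariant]

Only option (B), y/x, is unchanged by the transformation.
The common factor 2 cancels in a ratio of coordinates, while sums, products and sums of squares pick up factors of 2 or 4.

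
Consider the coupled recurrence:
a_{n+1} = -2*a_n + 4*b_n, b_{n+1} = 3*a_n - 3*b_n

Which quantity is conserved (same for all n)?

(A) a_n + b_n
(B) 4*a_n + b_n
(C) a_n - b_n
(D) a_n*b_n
A

Replace a_n by a_{n+1} = -2*a_n + 4*b_n and b_n by b_{n+1} = 3*a_n - 3*b_n in each option and simplify:
(A) a_n + b_n  ->  (-2*a_n + 4*b_n) + (3*a_n - 3*b_n) = a_n + b_n   [conserved]
(B) 4*a_n + b_n  ->  4*(-2*a_n + 4*b_n) + (3*a_n - 3*b_n) = -5*a_n + 13*b_n   [not conserved]
(C) a_n - b_n  ->  (-2*a_n + 4*b_n) - (3*a_n - 3*b_n) = -5*a_n + 7*b_n   [not conserved]
(D) a_n*b_n  ->  (-2*a_n + 4*b_n)*(3*a_n - 3*b_n) = -6*a_n^2 + 18*a_n*b_n - 12*b_n^2   [not conserved]

Only (A) a_n + b_n returns to itself after one step, so it is the conserved quantity.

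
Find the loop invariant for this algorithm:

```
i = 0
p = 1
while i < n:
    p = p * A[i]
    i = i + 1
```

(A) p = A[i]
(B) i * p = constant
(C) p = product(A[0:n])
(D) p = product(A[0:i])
D

A loop invariant must hold before the first iteration and be re-established by every execution of the body.

(D) p = product(A[0:i]): Initially i = 0 and p = 1 = product of the empty slice A[0:0]. If p = product(A[0:i]) holds at the top of an iteration, the body sets p to product(A[0:i]) * A[i] = product(A[0:i+1]) and then i to i+1, so the property is restored. At exit i = n, giving p = product(A[0:n]).

The other options fail:
(A) p = A[i]: after the first iteration p = A[0] but i = 1; in general p is a product of several elements, not a single one.
(B) i * p = constant: initially i * p = 0, but after one iteration it is 1 * A[0], which is nonzero in general.
(C) p = product(A[0:n]): false before the loop (p = 1, not the full product) -- it only becomes true at exit.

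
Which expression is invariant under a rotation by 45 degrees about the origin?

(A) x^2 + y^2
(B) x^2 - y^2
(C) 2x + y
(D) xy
A

A rotation by 45 degrees sends (x, y) to (sqrt(2)x/2 - sqrt(2)y/2, sqrt(2)x/2 + sqrt(2)y/2).
Substitute the transformed coordinates into each option and compare with the original:
(A) x^2 + y^2  ->  (sqrt(2)x/2 - sqrt(2)y/2)^2 + (sqrt(2)x/2 + sqrt(2)y/2)^2 = x^2 + y^2   [equals x^2 + y^2: invariant]
(B) x^2 - y^2  ->  (sqrt(2)x/2 - sqrt(2)y/2)^2 - (sqrt(2)x/2 + sqrt(2)y/2)^2 = -2xy   [differs from x^2 - y^2: not invariant]
(C) 2x + y  ->  2(sqrt(2)x/2 - sqrt(2)y/2) + (sqrt(2)x/2 + sqrt(2)y/2) = 3sqrt(2)x/2 - sqrt(2)y/2   [differs from 2x + y: not invariant]
(D) xy  ->  (sqrt(2)x/2 - sqrt(2)y/2)(sqrt(2)x/2 + sqrt(2)y/2) = x^2/2 - y^2/2   [differs from xy: not invariant]

Only option (A), x^2 + y^2, is unchanged by the transformation.
Geometrically, x^2 + y^2 is the squared distance from the origin, which every rotation about the origin preserves.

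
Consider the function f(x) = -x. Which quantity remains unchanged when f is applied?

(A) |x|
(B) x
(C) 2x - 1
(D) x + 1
A

For f(x) = -x:
Applying f replaces x by -x. Since |-x| = |x|, the absolute value is unchanged by f, whereas x -> -x, 2x - 1 -> -2x - 1 and x + 1 -> -x + 1 all change.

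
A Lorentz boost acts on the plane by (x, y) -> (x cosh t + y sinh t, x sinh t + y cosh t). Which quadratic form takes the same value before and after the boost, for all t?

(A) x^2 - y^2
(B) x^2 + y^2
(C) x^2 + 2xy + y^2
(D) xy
A

Write x' = x cosh t + y sinh t, y' = x sinh t + y cosh t and substitute into each option:
(A) x^2 - y^2: (x cosh t + y sinh t)^2 - (x sinh t + y cosh t)^2 = x^2(cosh^2 t - sinh^2 t) + 2xy(cosh t sinh t - sinh t cosh t) + y^2(sinh^2 t - cosh^2 t) = x^2 - y^2   [invariant, using cosh^2 t - sinh^2 t = 1]
(B) x^2 + y^2: (x cosh t + y sinh t)^2 + (x sinh t + y cosh t)^2 = (x^2 + y^2)(cosh^2 t + sinh^2 t) + 4xy sinh t cosh t = (x^2 + y^2) cosh 2t + 2xy sinh 2t   [not invariant for t != 0]
(C) x^2 + 2xy + y^2: (x' + y')^2 with x' + y' = (x + y)(cosh t + sinh t) = (x + y)e^t, so it becomes (x + y)^2 e^(2t)   [not invariant for t != 0]
(D) xy: (x cosh t + y sinh t)(x sinh t + y cosh t) = xy(cosh^2 t + sinh^2 t) + (x^2 + y^2) sinh t cosh t = xy cosh 2t + (x^2 + y^2)(sinh 2t)/2   [not invariant for t != 0]

Only (A) x^2 - y^2 is unchanged; it is the Minkowski form preserved by Lorentz boosts, just as x^2 + y^2 is preserved by ordinary rotations.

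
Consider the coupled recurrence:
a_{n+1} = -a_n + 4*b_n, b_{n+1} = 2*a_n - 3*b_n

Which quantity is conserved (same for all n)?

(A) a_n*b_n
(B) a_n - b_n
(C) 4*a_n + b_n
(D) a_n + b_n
D

Replace a_n by a_{n+1} = -a_n + 4*b_n and b_n by b_{n+1} = 2*a_n - 3*b_n in each option and simplify:
(A) a_n*b_n  ->  (-a_n + 4*b_n)*(2*a_n - 3*b_n) = -2*a_n^2 + 11*a_n*b_n - 12*b_n^2   [not conserved]
(B) a_n - b_n  ->  (-a_n + 4*b_n) - (2*a_n - 3*b_n) = -3*a_n + 7*b_n   [not conserved]
(C) 4*a_n + b_n  ->  4*(-a_n + 4*b_n) + (2*a_n - 3*b_n) = -2*a_n + 13*b_n   [not conserved]
(D) a_n + b_n  ->  (-a_n + 4*b_n) + (2*a_n - 3*b_n) = a_n + b_n   [conserved]

Only (D) a_n + b_n returns to itself after one step, so it is the conserved quantity.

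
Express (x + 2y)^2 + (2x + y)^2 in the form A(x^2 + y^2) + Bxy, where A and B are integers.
5(x^2 + y^2) + 8xy

Expanding: (x + 2y)^2 = x^2 + 4xy + 4y^2
(2x + y)^2 = 4x^2 + 4xy + y^2
Sum = (1+4)(x^2+y^2) + 8xy = 5(x^2 + y^2) + 8xy
This is symmetric in x and y.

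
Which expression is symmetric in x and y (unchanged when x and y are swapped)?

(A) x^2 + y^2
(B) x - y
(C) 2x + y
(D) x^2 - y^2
A

A symmetric expression is unchanged when the variables are permuted; here the transformation to test is the swap (x, y) -> (y, x).
Substitute the transformed coordinates into each option and compare with the original:
(A) x^2 + y^2  ->  (y)^2 + (x)^2 = x^2 + y^2   [equals x^2 + y^2: invariant]
(B) x - y  ->  (y) - (x) = -x + y   [differs from x - y: not invariant]
(C) 2x + y  ->  2(y) + (x) = x + 2y   [differs from 2x + y: not invariant]
(D) x^2 - y^2  ->  (y)^2 - (x)^2 = -x^2 + y^2   [differs from x^2 - y^2: not invariant]

Only option (A), x^2 + y^2, is unchanged by the transformation.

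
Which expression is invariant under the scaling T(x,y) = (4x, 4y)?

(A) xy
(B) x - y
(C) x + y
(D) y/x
D

Under the uniform scaling T(x,y) = (4x, 4y):
Substitute the transformed coordinates into each option and compare with the original:
(A) xy  ->  (4x)(4y) = 16xy   [differs from xy: not invariant]
(B) x - y  ->  (4x) - (4y) = 4x - 4y   [differs from x - y: not invariant]
(C) x + y  ->  (4x) + (4y) = 4x + 4y   [differs from x + y: not invariant]
(D) y/x  ->  (4y)/(4x) = y/x   [equals y/x: invariant]

Only option (D), y/x, is unchanged by the transformation.
The common factor 4 cancels in a ratio of coordinates, while sums, products and sums of squares pick up factors of 4 or 16.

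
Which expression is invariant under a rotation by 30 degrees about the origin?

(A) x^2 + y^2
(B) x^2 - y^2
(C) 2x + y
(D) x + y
A

A rotation by 30 degrees sends (x, y) to (sqrt(3)x/2 - y/2, x/2 + sqrt(3)y/2).
Substitute the transformed coordinates into each option and compare with the original:
(A) x^2 + y^2  ->  (sqrt(3)x/2 - y/2)^2 + (x/2 + sqrt(3)y/2)^2 = x^2 + y^2   [equals x^2 + y^2: invariant]
(B) x^2 - y^2  ->  (sqrt(3)x/2 - y/2)^2 - (x/2 + sqrt(3)y/2)^2 = x^2/2 - sqrt(3)xy - y^2/2   [differs from x^2 - y^2: not invariant]
(C) 2x + y  ->  2(sqrt(3)x/2 - y/2) + (x/2 + sqrt(3)y/2) = x/2 + sqrt(3)x - y + sqrt(3)y/2   [differs from 2x + y: not invariant]
(D) x + y  ->  (sqrt(3)x/2 - y/2) + (x/2 + sqrt(3)y/2) = x/2 + sqrt(3)x/2 - y/2 + sqrt(3)y/2   [differs from x + y: not invariant]

Only option (A), x^2 + y^2, is unchanged by the transformation.
Geometrically, x^2 + y^2 is the squared distance from the origin, which every rotation about the origin preserves.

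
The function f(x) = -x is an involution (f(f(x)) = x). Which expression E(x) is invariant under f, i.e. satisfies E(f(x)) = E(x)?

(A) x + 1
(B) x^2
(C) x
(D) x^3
B

Replace x by f(x) = -x in each option and simplify. As a quick numerical cross-check, also compare E(5) with E(f(5)) = E(-5).

(A) x + 1  ->  (-x) + 1 = 1 - x; check: E(5) = 6 but E(-5) = -4.   [not invariant]
(B) x^2  ->  (-x)^2, which simplifies back to x^2; check: E(5) = 25, E(-5) = 25.   [invariant]
(C) x  ->  (-x) = -x; check: E(5) = 5 but E(-5) = -5.   [not invariant]
(D) x^3  ->  (-x)^3 = -x^3; check: E(5) = 125 but E(-5) = -125.   [not invariant]

Only (B) is unchanged. E is symmetric under swapping x with f(x) = -x, which is exactly what an involution does.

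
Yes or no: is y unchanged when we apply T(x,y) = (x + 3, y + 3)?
No

Substitute T(x,y) = (x + 3, y + 3) into the expression and compare with the original.

Original: y
After applying T: (y + 3) = y + 3

This differs from the original y (difference: 3), so the expression is NOT invariant.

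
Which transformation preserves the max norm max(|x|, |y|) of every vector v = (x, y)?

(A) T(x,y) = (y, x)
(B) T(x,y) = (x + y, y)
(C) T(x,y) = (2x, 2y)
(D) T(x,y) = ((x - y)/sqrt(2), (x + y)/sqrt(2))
A

A transformation preserves a norm if ||T(v)|| = ||v|| for every v; a single vector where the norm changes rules an option out.

(A) T(x,y) = (y, x): preserves the norm -- it only permutes the coordinates and/or flips signs, which leaves max(|x|, |y|) unchanged.
(B) T(x,y) = (x + y, y): v = (1, 1) has norm max(|1|, |1|) = 1, but T(v) = (2, 1) has norm 2 -- not preserved.
(C) T(x,y) = (2x, 2y): v = (1, 0) has norm max(|1|, |0|) = 1, but T(v) = (2, 0) has norm 2 -- not preserved.
(D) T(x,y) = ((x - y)/sqrt(2), (x + y)/sqrt(2)): v = (1, 0) has norm max(|1|, |0|) = 1, but T(v) = (sqrt(2)/2, sqrt(2)/2) has norm sqrt(2)/2 -- not preserved.

Therefore the answer is (A).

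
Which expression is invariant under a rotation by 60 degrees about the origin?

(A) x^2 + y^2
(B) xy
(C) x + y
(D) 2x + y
A

A rotation by 60 degrees sends (x, y) to (x/2 - sqrt(3)y/2, sqrt(3)x/2 + y/2).
Substitute the transformed coordinates into each option and compare with the original:
(A) x^2 + y^2  ->  (x/2 - sqrt(3)y/2)^2 + (sqrt(3)x/2 + y/2)^2 = x^2 + y^2   [equals x^2 + y^2: invariant]
(B) xy  ->  (x/2 - sqrt(3)y/2)(sqrt(3)x/2 + y/2) = sqrt(3)x^2/4 - xy/2 - sqrt(3)y^2/4   [differs from xy: not invariant]
(C) x + y  ->  (x/2 - sqrt(3)y/2) + (sqrt(3)x/2 + y/2) = x/2 + sqrt(3)x/2 - sqrt(3)y/2 + y/2   [differs from x + y: not invariant]
(D) 2x + y  ->  2(x/2 - sqrt(3)y/2) + (sqrt(3)x/2 + y/2) = sqrt(3)x/2 + x - sqrt(3)y + y/2   [differs from 2x + y: not invariant]

Only option (A), x^2 + y^2, is unchanged by the transformation.
Geometrically, x^2 + y^2 is the squared distance from the origin, which every rotation about the origin preserves.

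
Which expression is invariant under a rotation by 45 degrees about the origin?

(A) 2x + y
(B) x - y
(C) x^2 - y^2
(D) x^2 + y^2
D

A rotation by 45 degrees sends (x, y) to (sqrt(2)x/2 - sqrt(2)y/2, sqrt(2)x/2 + sqrt(2)y/2).
Substitute the transformed coordinates into each option and compare with the original:
(A) 2x + y  ->  2(sqrt(2)x/2 - sqrt(2)y/2) + (sqrt(2)x/2 + sqrt(2)y/2) = 3sqrt(2)x/2 - sqrt(2)y/2   [differs from 2x + y: not invariant]
(B) x - y  ->  (sqrt(2)x/2 - sqrt(2)y/2) - (sqrt(2)x/2 + sqrt(2)y/2) = -sqrt(2)y   [differs from x - y: not invariant]
(C) x^2 - y^2  ->  (sqrt(2)x/2 - sqrt(2)y/2)^2 - (sqrt(2)x/2 + sqrt(2)y/2)^2 = -2xy   [differs from x^2 - y^2: not invariant]
(D) x^2 + y^2  ->  (sqrt(2)x/2 - sqrt(2)y/2)^2 + (sqrt(2)x/2 + sqrt(2)y/2)^2 = x^2 + y^2   [equals x^2 + y^2: invariant]

Only option (D), x^2 + y^2, is unchanged by the transformation.
Geometrically, x^2 + y^2 is the squared distance from the origin, which every rotation about the origin preserves.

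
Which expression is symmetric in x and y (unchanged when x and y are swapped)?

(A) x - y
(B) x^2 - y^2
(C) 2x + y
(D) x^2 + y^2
D

A symmetric expression is unchanged when the variables are permuted; here the transformation to test is the swap (x, y) -> (y, x).
Substitute the transformed coordinates into each option and compare with the original:
(A) x - y  ->  (y) - (x) = -x + y   [differs from x - y: not invariant]
(B) x^2 - y^2  ->  (y)^2 - (x)^2 = -x^2 + y^2   [differs from x^2 - y^2: not invariant]
(C) 2x + y  ->  2(y) + (x) = x + 2y   [differs from 2x + y: not invariant]
(D) x^2 + y^2  ->  (y)^2 + (x)^2 = x^2 + y^2   [equals x^2 + y^2: invariant]

Only option (D), x^2 + y^2, is unchanged by the transformation.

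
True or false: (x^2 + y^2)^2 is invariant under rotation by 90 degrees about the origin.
True

Applying rotation by 90 degrees: x' = x*cos(90 degrees) - y*sin(90 degrees) = -y, y' = x*sin(90 degrees) + y*cos(90 degrees) = x

Substituting into (x^2 + y^2)^2:
((-y)^2 + (x)^2)^2
= x^4 + 2x^2y^2 + y^4 = (x^2 + y^2)^2

This equals the original expression (x^2 + y^2)^2, so it IS invariant.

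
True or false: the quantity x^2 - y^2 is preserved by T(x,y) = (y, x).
False

Substitute T(x,y) = (y, x) into the expression and compare with the original.

Original: x^2 - y^2
After applying T: (y)^2 - (x)^2 = -x^2 + y^2

This differs from the original x^2 - y^2 (difference: -2x^2 + 2y^2), so the expression is NOT invariant.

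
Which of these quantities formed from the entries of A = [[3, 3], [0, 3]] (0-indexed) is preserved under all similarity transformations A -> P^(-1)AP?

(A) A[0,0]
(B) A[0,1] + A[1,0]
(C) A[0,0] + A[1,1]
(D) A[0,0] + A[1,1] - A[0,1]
C

A[0,0] + A[1,1] is the trace of A. By the cyclic property of the trace, tr(P^(-1)AP) = tr(APP^(-1)) = tr(A), so it is the same for every matrix similar to A.

The other combinations are not similarity invariants. For example, take P = [[1, 1], [1, 2]] (det P = 1), so P^(-1) = [[2, -1], [-1, 1]] and
B = P^(-1)AP = [[9, 12], [-3, -3]].
Evaluating each option on A and on B:
(A) A[0,0]: 3 for A, 9 for B -> changes
(B) A[0,1] + A[1,0]: 3 for A, 9 for B -> changes
(C) A[0,0] + A[1,1]: 6 for A, 6 for B -> unchanged
(D) A[0,0] + A[1,1] - A[0,1]: 3 for A, -6 for B -> changes

Only (C) A[0,0] + A[1,1] = 6 survives (and it does so for every P, not just this one), so it is the invariant.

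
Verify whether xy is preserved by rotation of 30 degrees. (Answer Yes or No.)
No

Applying rotation by 30 degrees: x' = x*cos(30 degrees) - y*sin(30 degrees) = sqrt(3)x/2 - y/2, y' = x*sin(30 degrees) + y*cos(30 degrees) = x/2 + sqrt(3)y/2

Substituting into xy:
(sqrt(3)x/2 - y/2)(x/2 + sqrt(3)y/2)
= sqrt(3)x^2/4 + xy/2 - sqrt(3)y^2/4

This differs from the original expression xy, so it is NOT invariant.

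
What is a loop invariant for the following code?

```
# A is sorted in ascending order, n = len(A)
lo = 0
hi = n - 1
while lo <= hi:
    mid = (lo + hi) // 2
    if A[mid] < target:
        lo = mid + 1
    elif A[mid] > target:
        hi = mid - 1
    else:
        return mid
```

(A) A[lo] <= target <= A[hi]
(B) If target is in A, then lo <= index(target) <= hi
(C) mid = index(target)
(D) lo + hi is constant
B

A loop invariant must hold before the first iteration and be re-established by every execution of the body.

(B) If target is in A, then lo <= index(target) <= hi: Before the loop [lo, hi] = [0, n-1] covers every index. When A[mid] < target, sortedness puts target strictly to the right of mid, so setting lo = mid + 1 keeps index(target) in [lo, hi]; symmetrically for hi = mid - 1. Hence 'if target is in A then lo <= index(target) <= hi' holds after every iteration, and when lo > hi it proves target is absent.

The other options fail:
(A) A[lo] <= target <= A[hi]: fails when target is not in A (e.g. target < A[0] already violates it before the loop), so it is not maintained in general.
(C) mid = index(target): mid is just the current probe; it equals index(target) only on the iteration that returns.
(D) lo + hi is constant: each iteration moves exactly one of lo, hi, so lo + hi changes (e.g. 0 + (n-1) becomes (mid+1) + (n-1)).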